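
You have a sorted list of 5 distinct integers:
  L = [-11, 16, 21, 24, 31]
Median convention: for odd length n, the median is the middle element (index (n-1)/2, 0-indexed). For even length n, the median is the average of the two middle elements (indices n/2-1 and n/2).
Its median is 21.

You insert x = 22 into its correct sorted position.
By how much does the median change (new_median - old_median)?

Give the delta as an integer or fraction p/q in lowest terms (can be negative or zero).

Answer: 1/2

Derivation:
Old median = 21
After inserting x = 22: new sorted = [-11, 16, 21, 22, 24, 31]
New median = 43/2
Delta = 43/2 - 21 = 1/2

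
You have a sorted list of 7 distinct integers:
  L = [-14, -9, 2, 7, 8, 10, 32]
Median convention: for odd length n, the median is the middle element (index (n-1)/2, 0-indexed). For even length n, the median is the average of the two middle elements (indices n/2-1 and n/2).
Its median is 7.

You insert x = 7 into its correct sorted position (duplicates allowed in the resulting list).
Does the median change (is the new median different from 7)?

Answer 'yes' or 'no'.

Old median = 7
Insert x = 7
New median = 7
Changed? no

Answer: no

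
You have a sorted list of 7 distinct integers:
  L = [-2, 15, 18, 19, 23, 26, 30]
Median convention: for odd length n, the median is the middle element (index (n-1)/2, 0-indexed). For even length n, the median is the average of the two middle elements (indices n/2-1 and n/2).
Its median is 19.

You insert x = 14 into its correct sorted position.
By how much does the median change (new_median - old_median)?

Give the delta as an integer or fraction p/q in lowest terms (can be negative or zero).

Old median = 19
After inserting x = 14: new sorted = [-2, 14, 15, 18, 19, 23, 26, 30]
New median = 37/2
Delta = 37/2 - 19 = -1/2

Answer: -1/2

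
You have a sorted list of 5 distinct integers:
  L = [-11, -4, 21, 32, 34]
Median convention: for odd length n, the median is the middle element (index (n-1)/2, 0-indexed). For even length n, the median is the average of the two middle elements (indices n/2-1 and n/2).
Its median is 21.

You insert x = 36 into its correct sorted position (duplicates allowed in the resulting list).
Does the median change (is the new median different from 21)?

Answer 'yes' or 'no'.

Answer: yes

Derivation:
Old median = 21
Insert x = 36
New median = 53/2
Changed? yes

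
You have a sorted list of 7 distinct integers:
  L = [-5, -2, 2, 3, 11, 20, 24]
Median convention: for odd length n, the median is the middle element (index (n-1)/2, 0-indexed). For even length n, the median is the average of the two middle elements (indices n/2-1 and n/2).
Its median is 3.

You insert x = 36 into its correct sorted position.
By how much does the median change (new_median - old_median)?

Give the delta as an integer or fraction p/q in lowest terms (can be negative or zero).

Answer: 4

Derivation:
Old median = 3
After inserting x = 36: new sorted = [-5, -2, 2, 3, 11, 20, 24, 36]
New median = 7
Delta = 7 - 3 = 4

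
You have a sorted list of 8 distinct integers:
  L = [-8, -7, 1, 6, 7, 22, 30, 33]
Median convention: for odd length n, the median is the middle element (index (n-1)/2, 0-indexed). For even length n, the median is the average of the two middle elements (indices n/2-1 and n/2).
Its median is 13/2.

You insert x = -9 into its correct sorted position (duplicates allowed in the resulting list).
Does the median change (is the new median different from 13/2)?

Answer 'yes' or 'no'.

Old median = 13/2
Insert x = -9
New median = 6
Changed? yes

Answer: yes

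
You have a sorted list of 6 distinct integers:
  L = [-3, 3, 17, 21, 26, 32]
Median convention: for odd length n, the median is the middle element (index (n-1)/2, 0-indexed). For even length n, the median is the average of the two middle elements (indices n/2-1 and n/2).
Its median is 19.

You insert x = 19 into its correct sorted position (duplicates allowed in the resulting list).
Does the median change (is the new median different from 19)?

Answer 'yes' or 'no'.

Answer: no

Derivation:
Old median = 19
Insert x = 19
New median = 19
Changed? no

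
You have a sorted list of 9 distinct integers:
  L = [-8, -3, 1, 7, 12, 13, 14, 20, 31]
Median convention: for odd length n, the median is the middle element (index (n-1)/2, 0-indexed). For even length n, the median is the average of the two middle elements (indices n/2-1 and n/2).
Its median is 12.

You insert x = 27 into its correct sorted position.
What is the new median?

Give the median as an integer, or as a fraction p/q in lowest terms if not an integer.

Old list (sorted, length 9): [-8, -3, 1, 7, 12, 13, 14, 20, 31]
Old median = 12
Insert x = 27
Old length odd (9). Middle was index 4 = 12.
New length even (10). New median = avg of two middle elements.
x = 27: 8 elements are < x, 1 elements are > x.
New sorted list: [-8, -3, 1, 7, 12, 13, 14, 20, 27, 31]
New median = 25/2

Answer: 25/2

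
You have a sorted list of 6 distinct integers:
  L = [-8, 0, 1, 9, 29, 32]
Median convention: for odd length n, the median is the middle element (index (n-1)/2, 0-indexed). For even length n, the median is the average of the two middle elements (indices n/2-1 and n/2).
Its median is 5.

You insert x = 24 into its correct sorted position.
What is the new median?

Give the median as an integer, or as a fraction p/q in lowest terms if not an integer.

Old list (sorted, length 6): [-8, 0, 1, 9, 29, 32]
Old median = 5
Insert x = 24
Old length even (6). Middle pair: indices 2,3 = 1,9.
New length odd (7). New median = single middle element.
x = 24: 4 elements are < x, 2 elements are > x.
New sorted list: [-8, 0, 1, 9, 24, 29, 32]
New median = 9

Answer: 9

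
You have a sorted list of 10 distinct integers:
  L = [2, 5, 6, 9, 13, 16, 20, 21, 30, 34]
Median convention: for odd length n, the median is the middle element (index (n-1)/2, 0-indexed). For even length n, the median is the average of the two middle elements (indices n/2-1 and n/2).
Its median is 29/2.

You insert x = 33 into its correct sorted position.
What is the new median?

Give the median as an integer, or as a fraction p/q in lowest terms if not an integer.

Answer: 16

Derivation:
Old list (sorted, length 10): [2, 5, 6, 9, 13, 16, 20, 21, 30, 34]
Old median = 29/2
Insert x = 33
Old length even (10). Middle pair: indices 4,5 = 13,16.
New length odd (11). New median = single middle element.
x = 33: 9 elements are < x, 1 elements are > x.
New sorted list: [2, 5, 6, 9, 13, 16, 20, 21, 30, 33, 34]
New median = 16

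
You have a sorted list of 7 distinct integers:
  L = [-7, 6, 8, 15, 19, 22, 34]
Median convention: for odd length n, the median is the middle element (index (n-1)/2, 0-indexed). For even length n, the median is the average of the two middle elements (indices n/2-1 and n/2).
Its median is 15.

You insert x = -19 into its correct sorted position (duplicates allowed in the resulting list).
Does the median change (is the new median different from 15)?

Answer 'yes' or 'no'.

Old median = 15
Insert x = -19
New median = 23/2
Changed? yes

Answer: yes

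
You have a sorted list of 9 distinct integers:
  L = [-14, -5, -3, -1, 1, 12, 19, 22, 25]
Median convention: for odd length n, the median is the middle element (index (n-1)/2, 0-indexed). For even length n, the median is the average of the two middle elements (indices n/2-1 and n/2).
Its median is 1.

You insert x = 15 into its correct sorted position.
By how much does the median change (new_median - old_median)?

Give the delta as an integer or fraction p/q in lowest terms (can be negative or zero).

Old median = 1
After inserting x = 15: new sorted = [-14, -5, -3, -1, 1, 12, 15, 19, 22, 25]
New median = 13/2
Delta = 13/2 - 1 = 11/2

Answer: 11/2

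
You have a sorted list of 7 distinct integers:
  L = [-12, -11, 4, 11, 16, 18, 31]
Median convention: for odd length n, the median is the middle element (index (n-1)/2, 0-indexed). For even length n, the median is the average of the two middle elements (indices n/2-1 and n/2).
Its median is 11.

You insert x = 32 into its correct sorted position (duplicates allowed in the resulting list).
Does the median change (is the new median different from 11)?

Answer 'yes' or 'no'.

Old median = 11
Insert x = 32
New median = 27/2
Changed? yes

Answer: yes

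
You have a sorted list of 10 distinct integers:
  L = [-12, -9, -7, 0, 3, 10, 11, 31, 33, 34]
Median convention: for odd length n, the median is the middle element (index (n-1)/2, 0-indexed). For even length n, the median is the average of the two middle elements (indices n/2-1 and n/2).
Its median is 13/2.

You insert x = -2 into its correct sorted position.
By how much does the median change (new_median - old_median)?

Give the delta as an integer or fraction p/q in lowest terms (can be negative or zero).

Old median = 13/2
After inserting x = -2: new sorted = [-12, -9, -7, -2, 0, 3, 10, 11, 31, 33, 34]
New median = 3
Delta = 3 - 13/2 = -7/2

Answer: -7/2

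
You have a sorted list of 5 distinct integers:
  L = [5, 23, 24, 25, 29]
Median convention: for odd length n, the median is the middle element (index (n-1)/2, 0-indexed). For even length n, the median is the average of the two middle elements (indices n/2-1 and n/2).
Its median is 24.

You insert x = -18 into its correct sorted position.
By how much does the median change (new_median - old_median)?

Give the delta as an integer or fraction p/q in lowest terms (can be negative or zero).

Old median = 24
After inserting x = -18: new sorted = [-18, 5, 23, 24, 25, 29]
New median = 47/2
Delta = 47/2 - 24 = -1/2

Answer: -1/2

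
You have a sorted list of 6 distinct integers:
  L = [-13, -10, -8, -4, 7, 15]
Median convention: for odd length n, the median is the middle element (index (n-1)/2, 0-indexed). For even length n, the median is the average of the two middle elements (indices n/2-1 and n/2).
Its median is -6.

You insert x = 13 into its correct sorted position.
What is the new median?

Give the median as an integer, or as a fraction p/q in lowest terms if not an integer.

Answer: -4

Derivation:
Old list (sorted, length 6): [-13, -10, -8, -4, 7, 15]
Old median = -6
Insert x = 13
Old length even (6). Middle pair: indices 2,3 = -8,-4.
New length odd (7). New median = single middle element.
x = 13: 5 elements are < x, 1 elements are > x.
New sorted list: [-13, -10, -8, -4, 7, 13, 15]
New median = -4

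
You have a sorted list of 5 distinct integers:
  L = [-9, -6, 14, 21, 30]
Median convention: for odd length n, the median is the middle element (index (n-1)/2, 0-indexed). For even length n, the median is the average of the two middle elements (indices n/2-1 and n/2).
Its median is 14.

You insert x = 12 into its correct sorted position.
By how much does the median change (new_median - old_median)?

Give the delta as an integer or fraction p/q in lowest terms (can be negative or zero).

Answer: -1

Derivation:
Old median = 14
After inserting x = 12: new sorted = [-9, -6, 12, 14, 21, 30]
New median = 13
Delta = 13 - 14 = -1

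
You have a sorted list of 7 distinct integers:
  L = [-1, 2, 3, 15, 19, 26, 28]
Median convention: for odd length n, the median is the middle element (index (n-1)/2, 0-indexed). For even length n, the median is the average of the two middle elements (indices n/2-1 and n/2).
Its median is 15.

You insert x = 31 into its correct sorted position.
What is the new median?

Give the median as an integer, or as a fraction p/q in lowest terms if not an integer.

Old list (sorted, length 7): [-1, 2, 3, 15, 19, 26, 28]
Old median = 15
Insert x = 31
Old length odd (7). Middle was index 3 = 15.
New length even (8). New median = avg of two middle elements.
x = 31: 7 elements are < x, 0 elements are > x.
New sorted list: [-1, 2, 3, 15, 19, 26, 28, 31]
New median = 17

Answer: 17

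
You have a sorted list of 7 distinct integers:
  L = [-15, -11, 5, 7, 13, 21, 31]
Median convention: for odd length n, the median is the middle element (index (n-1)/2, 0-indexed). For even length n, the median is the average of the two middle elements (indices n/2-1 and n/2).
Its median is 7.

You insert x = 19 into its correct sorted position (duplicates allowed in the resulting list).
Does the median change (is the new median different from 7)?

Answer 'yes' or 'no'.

Old median = 7
Insert x = 19
New median = 10
Changed? yes

Answer: yes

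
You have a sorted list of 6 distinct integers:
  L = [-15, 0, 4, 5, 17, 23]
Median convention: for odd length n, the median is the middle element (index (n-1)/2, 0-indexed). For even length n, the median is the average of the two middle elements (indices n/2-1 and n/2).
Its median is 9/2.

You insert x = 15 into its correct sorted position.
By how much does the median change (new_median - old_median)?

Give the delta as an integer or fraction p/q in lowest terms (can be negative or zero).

Answer: 1/2

Derivation:
Old median = 9/2
After inserting x = 15: new sorted = [-15, 0, 4, 5, 15, 17, 23]
New median = 5
Delta = 5 - 9/2 = 1/2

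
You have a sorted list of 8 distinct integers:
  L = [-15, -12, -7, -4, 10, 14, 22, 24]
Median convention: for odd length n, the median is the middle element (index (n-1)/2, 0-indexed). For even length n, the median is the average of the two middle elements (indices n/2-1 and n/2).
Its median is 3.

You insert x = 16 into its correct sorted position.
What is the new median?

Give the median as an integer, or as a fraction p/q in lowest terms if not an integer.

Old list (sorted, length 8): [-15, -12, -7, -4, 10, 14, 22, 24]
Old median = 3
Insert x = 16
Old length even (8). Middle pair: indices 3,4 = -4,10.
New length odd (9). New median = single middle element.
x = 16: 6 elements are < x, 2 elements are > x.
New sorted list: [-15, -12, -7, -4, 10, 14, 16, 22, 24]
New median = 10

Answer: 10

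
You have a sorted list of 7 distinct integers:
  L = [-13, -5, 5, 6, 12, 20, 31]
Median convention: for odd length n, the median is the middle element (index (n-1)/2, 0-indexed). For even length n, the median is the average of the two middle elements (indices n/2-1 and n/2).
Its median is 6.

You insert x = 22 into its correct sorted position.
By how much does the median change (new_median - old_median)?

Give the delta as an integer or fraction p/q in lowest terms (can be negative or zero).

Old median = 6
After inserting x = 22: new sorted = [-13, -5, 5, 6, 12, 20, 22, 31]
New median = 9
Delta = 9 - 6 = 3

Answer: 3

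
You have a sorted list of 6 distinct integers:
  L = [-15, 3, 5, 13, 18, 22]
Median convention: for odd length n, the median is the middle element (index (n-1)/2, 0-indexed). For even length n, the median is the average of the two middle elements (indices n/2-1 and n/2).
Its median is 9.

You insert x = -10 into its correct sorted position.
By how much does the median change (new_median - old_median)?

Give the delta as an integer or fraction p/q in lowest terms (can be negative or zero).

Old median = 9
After inserting x = -10: new sorted = [-15, -10, 3, 5, 13, 18, 22]
New median = 5
Delta = 5 - 9 = -4

Answer: -4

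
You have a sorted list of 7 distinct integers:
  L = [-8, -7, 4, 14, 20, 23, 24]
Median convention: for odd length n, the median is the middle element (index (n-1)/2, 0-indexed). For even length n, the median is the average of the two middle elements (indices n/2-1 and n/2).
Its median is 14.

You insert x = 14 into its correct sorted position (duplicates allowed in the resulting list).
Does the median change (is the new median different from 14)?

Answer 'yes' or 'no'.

Old median = 14
Insert x = 14
New median = 14
Changed? no

Answer: no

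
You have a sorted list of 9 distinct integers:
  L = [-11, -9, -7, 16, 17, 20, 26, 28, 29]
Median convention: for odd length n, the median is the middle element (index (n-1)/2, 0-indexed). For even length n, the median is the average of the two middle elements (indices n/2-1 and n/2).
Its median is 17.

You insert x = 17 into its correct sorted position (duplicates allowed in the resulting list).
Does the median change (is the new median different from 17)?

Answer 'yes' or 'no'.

Answer: no

Derivation:
Old median = 17
Insert x = 17
New median = 17
Changed? no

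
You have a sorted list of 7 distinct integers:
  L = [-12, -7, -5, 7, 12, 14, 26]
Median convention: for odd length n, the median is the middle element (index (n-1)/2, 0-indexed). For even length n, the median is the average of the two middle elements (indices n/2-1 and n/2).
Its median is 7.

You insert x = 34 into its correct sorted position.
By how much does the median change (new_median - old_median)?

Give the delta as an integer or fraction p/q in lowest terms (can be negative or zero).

Old median = 7
After inserting x = 34: new sorted = [-12, -7, -5, 7, 12, 14, 26, 34]
New median = 19/2
Delta = 19/2 - 7 = 5/2

Answer: 5/2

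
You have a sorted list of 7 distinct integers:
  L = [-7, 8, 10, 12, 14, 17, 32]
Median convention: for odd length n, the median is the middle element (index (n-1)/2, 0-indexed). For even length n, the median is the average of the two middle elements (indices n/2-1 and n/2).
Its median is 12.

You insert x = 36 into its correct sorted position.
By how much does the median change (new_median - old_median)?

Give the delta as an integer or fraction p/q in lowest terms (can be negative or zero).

Old median = 12
After inserting x = 36: new sorted = [-7, 8, 10, 12, 14, 17, 32, 36]
New median = 13
Delta = 13 - 12 = 1

Answer: 1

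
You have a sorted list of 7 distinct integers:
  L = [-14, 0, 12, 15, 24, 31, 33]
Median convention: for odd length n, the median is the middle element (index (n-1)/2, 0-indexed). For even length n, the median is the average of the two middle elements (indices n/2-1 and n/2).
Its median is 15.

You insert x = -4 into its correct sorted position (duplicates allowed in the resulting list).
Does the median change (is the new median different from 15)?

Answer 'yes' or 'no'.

Old median = 15
Insert x = -4
New median = 27/2
Changed? yes

Answer: yes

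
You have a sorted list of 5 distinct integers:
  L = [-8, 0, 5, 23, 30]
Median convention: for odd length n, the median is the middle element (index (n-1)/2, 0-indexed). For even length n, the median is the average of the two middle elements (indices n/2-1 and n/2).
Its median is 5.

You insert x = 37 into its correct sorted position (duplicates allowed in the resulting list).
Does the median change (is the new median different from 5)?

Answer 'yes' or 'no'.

Answer: yes

Derivation:
Old median = 5
Insert x = 37
New median = 14
Changed? yes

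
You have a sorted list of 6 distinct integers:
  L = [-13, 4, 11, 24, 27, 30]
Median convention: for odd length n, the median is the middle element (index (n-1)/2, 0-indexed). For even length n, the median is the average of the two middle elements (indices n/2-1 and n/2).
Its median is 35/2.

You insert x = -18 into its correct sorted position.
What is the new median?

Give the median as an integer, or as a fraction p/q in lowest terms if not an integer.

Old list (sorted, length 6): [-13, 4, 11, 24, 27, 30]
Old median = 35/2
Insert x = -18
Old length even (6). Middle pair: indices 2,3 = 11,24.
New length odd (7). New median = single middle element.
x = -18: 0 elements are < x, 6 elements are > x.
New sorted list: [-18, -13, 4, 11, 24, 27, 30]
New median = 11

Answer: 11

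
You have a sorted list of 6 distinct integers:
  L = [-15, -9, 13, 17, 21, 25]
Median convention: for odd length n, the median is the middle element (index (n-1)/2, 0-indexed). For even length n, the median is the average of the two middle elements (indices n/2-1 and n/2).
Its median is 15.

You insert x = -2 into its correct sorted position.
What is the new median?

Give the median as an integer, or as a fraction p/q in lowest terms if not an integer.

Answer: 13

Derivation:
Old list (sorted, length 6): [-15, -9, 13, 17, 21, 25]
Old median = 15
Insert x = -2
Old length even (6). Middle pair: indices 2,3 = 13,17.
New length odd (7). New median = single middle element.
x = -2: 2 elements are < x, 4 elements are > x.
New sorted list: [-15, -9, -2, 13, 17, 21, 25]
New median = 13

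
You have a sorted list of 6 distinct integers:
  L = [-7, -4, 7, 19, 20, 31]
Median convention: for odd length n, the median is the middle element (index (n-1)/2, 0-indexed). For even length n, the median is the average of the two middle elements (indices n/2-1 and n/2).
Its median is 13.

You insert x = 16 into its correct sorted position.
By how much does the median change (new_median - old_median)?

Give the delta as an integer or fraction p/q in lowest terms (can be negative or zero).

Answer: 3

Derivation:
Old median = 13
After inserting x = 16: new sorted = [-7, -4, 7, 16, 19, 20, 31]
New median = 16
Delta = 16 - 13 = 3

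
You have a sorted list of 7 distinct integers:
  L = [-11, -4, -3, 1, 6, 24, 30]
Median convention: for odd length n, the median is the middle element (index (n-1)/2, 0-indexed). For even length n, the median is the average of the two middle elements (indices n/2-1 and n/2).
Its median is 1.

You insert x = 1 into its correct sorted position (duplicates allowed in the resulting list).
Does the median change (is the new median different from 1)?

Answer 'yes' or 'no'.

Answer: no

Derivation:
Old median = 1
Insert x = 1
New median = 1
Changed? no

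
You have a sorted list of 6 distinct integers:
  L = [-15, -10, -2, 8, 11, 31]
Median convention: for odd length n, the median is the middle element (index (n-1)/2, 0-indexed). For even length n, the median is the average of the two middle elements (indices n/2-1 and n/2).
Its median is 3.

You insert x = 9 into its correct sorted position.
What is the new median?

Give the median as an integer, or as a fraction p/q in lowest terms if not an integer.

Answer: 8

Derivation:
Old list (sorted, length 6): [-15, -10, -2, 8, 11, 31]
Old median = 3
Insert x = 9
Old length even (6). Middle pair: indices 2,3 = -2,8.
New length odd (7). New median = single middle element.
x = 9: 4 elements are < x, 2 elements are > x.
New sorted list: [-15, -10, -2, 8, 9, 11, 31]
New median = 8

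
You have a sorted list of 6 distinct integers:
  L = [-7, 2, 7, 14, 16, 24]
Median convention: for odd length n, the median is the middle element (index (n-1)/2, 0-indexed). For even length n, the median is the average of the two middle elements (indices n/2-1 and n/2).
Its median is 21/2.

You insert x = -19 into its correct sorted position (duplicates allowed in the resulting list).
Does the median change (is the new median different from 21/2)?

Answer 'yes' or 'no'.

Old median = 21/2
Insert x = -19
New median = 7
Changed? yes

Answer: yes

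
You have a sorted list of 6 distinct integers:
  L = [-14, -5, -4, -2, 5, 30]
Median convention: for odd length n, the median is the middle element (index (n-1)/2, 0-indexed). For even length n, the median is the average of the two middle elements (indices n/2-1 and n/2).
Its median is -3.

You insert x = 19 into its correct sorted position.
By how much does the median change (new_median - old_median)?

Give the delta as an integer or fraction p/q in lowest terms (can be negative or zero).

Answer: 1

Derivation:
Old median = -3
After inserting x = 19: new sorted = [-14, -5, -4, -2, 5, 19, 30]
New median = -2
Delta = -2 - -3 = 1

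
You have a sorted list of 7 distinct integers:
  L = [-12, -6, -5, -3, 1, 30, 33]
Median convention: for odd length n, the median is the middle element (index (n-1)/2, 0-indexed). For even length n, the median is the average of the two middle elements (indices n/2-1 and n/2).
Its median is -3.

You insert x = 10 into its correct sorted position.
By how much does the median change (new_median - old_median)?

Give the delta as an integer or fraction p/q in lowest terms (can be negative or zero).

Answer: 2

Derivation:
Old median = -3
After inserting x = 10: new sorted = [-12, -6, -5, -3, 1, 10, 30, 33]
New median = -1
Delta = -1 - -3 = 2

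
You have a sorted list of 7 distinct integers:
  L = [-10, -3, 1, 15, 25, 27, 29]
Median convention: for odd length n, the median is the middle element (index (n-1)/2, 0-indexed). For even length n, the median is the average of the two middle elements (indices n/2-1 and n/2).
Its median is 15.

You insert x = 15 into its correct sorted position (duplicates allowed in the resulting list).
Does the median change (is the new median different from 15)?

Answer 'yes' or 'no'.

Answer: no

Derivation:
Old median = 15
Insert x = 15
New median = 15
Changed? no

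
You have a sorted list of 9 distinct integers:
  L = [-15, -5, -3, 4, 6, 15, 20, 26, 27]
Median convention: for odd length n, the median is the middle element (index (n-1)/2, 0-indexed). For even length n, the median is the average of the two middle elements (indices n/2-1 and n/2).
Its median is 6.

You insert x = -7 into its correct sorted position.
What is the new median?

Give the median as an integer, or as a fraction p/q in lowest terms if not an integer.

Answer: 5

Derivation:
Old list (sorted, length 9): [-15, -5, -3, 4, 6, 15, 20, 26, 27]
Old median = 6
Insert x = -7
Old length odd (9). Middle was index 4 = 6.
New length even (10). New median = avg of two middle elements.
x = -7: 1 elements are < x, 8 elements are > x.
New sorted list: [-15, -7, -5, -3, 4, 6, 15, 20, 26, 27]
New median = 5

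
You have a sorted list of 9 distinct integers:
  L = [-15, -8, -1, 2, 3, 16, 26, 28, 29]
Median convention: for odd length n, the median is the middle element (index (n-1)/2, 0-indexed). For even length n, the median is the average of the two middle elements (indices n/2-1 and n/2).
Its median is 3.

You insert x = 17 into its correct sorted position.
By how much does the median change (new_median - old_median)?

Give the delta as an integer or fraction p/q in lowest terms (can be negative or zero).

Old median = 3
After inserting x = 17: new sorted = [-15, -8, -1, 2, 3, 16, 17, 26, 28, 29]
New median = 19/2
Delta = 19/2 - 3 = 13/2

Answer: 13/2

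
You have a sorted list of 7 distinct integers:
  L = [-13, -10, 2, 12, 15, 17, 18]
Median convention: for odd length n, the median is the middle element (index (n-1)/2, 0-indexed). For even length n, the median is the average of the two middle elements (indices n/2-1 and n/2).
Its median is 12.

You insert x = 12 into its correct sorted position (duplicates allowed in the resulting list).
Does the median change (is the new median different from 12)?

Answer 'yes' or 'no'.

Old median = 12
Insert x = 12
New median = 12
Changed? no

Answer: no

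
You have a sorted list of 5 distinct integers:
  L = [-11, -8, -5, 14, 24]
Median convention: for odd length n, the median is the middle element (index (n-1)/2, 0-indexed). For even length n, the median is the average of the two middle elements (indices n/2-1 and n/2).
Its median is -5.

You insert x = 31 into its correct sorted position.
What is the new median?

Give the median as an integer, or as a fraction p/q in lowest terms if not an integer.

Old list (sorted, length 5): [-11, -8, -5, 14, 24]
Old median = -5
Insert x = 31
Old length odd (5). Middle was index 2 = -5.
New length even (6). New median = avg of two middle elements.
x = 31: 5 elements are < x, 0 elements are > x.
New sorted list: [-11, -8, -5, 14, 24, 31]
New median = 9/2

Answer: 9/2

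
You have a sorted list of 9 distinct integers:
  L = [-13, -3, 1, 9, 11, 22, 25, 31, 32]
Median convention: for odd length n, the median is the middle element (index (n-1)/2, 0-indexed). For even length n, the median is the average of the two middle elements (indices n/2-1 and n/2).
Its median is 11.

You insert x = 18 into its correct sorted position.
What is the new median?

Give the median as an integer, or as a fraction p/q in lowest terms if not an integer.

Old list (sorted, length 9): [-13, -3, 1, 9, 11, 22, 25, 31, 32]
Old median = 11
Insert x = 18
Old length odd (9). Middle was index 4 = 11.
New length even (10). New median = avg of two middle elements.
x = 18: 5 elements are < x, 4 elements are > x.
New sorted list: [-13, -3, 1, 9, 11, 18, 22, 25, 31, 32]
New median = 29/2

Answer: 29/2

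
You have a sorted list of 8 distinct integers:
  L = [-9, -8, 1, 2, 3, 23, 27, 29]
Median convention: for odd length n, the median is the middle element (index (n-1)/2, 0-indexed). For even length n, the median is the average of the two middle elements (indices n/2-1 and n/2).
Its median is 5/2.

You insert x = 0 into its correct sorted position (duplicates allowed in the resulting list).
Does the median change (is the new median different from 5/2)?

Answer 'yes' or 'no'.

Old median = 5/2
Insert x = 0
New median = 2
Changed? yes

Answer: yes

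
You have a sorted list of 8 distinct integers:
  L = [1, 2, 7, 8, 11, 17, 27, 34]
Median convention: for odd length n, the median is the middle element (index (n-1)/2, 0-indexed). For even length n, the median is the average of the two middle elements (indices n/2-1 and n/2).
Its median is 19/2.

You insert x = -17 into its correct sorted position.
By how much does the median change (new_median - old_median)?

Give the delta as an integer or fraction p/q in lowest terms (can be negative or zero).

Old median = 19/2
After inserting x = -17: new sorted = [-17, 1, 2, 7, 8, 11, 17, 27, 34]
New median = 8
Delta = 8 - 19/2 = -3/2

Answer: -3/2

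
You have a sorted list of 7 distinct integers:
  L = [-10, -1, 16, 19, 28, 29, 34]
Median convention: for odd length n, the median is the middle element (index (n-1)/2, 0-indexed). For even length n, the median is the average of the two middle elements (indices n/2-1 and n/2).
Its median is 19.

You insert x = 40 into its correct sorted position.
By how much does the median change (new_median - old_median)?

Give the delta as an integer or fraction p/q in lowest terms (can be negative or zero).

Old median = 19
After inserting x = 40: new sorted = [-10, -1, 16, 19, 28, 29, 34, 40]
New median = 47/2
Delta = 47/2 - 19 = 9/2

Answer: 9/2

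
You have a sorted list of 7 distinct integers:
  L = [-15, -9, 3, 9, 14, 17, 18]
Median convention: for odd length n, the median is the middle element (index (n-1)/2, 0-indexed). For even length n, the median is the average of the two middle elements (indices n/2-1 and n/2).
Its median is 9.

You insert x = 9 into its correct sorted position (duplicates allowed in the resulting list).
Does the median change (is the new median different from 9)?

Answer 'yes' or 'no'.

Answer: no

Derivation:
Old median = 9
Insert x = 9
New median = 9
Changed? no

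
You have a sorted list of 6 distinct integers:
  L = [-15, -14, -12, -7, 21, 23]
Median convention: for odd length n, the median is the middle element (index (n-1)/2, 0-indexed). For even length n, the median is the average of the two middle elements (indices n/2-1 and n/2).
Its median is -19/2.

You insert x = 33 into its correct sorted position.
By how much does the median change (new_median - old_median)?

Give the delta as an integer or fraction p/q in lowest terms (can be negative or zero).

Old median = -19/2
After inserting x = 33: new sorted = [-15, -14, -12, -7, 21, 23, 33]
New median = -7
Delta = -7 - -19/2 = 5/2

Answer: 5/2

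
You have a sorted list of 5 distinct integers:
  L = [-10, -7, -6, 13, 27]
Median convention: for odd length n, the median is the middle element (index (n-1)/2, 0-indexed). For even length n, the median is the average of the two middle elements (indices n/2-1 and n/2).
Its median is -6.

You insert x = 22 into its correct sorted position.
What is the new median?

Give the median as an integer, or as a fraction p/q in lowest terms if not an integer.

Old list (sorted, length 5): [-10, -7, -6, 13, 27]
Old median = -6
Insert x = 22
Old length odd (5). Middle was index 2 = -6.
New length even (6). New median = avg of two middle elements.
x = 22: 4 elements are < x, 1 elements are > x.
New sorted list: [-10, -7, -6, 13, 22, 27]
New median = 7/2

Answer: 7/2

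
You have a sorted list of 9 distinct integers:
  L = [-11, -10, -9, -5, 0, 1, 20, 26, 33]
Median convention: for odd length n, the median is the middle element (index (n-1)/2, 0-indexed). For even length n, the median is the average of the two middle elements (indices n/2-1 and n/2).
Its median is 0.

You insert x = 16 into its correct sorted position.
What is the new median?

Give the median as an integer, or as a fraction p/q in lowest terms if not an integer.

Answer: 1/2

Derivation:
Old list (sorted, length 9): [-11, -10, -9, -5, 0, 1, 20, 26, 33]
Old median = 0
Insert x = 16
Old length odd (9). Middle was index 4 = 0.
New length even (10). New median = avg of two middle elements.
x = 16: 6 elements are < x, 3 elements are > x.
New sorted list: [-11, -10, -9, -5, 0, 1, 16, 20, 26, 33]
New median = 1/2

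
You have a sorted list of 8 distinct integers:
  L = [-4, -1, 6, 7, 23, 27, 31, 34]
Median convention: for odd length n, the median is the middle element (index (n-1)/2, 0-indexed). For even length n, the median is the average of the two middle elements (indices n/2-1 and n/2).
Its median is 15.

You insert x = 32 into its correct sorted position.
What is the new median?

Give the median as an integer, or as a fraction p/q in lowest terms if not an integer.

Answer: 23

Derivation:
Old list (sorted, length 8): [-4, -1, 6, 7, 23, 27, 31, 34]
Old median = 15
Insert x = 32
Old length even (8). Middle pair: indices 3,4 = 7,23.
New length odd (9). New median = single middle element.
x = 32: 7 elements are < x, 1 elements are > x.
New sorted list: [-4, -1, 6, 7, 23, 27, 31, 32, 34]
New median = 23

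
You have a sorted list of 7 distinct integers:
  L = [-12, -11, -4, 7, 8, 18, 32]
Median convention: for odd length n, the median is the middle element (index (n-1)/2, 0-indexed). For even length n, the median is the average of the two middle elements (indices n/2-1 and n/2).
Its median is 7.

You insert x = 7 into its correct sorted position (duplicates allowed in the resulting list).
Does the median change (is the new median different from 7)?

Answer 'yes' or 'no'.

Old median = 7
Insert x = 7
New median = 7
Changed? no

Answer: no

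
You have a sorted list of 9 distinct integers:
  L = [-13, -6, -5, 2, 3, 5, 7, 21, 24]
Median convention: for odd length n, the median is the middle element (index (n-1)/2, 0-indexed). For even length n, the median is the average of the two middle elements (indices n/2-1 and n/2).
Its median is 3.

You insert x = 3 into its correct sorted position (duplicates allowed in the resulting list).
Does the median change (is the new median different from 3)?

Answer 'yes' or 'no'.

Answer: no

Derivation:
Old median = 3
Insert x = 3
New median = 3
Changed? no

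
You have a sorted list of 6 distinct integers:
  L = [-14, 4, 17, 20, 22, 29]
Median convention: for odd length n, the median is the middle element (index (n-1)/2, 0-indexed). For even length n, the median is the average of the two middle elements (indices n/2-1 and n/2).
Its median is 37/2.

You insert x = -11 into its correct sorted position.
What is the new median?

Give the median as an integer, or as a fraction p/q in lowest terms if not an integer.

Old list (sorted, length 6): [-14, 4, 17, 20, 22, 29]
Old median = 37/2
Insert x = -11
Old length even (6). Middle pair: indices 2,3 = 17,20.
New length odd (7). New median = single middle element.
x = -11: 1 elements are < x, 5 elements are > x.
New sorted list: [-14, -11, 4, 17, 20, 22, 29]
New median = 17

Answer: 17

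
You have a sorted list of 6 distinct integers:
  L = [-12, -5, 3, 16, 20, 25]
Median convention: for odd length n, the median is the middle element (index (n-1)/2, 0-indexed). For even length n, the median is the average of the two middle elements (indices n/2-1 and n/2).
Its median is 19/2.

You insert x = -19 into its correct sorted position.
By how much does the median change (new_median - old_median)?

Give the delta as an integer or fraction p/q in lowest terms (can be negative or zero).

Answer: -13/2

Derivation:
Old median = 19/2
After inserting x = -19: new sorted = [-19, -12, -5, 3, 16, 20, 25]
New median = 3
Delta = 3 - 19/2 = -13/2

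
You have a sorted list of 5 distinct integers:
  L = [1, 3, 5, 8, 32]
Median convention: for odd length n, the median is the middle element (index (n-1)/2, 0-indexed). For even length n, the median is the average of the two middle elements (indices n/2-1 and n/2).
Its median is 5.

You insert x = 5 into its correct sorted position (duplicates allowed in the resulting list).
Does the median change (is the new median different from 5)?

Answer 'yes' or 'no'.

Answer: no

Derivation:
Old median = 5
Insert x = 5
New median = 5
Changed? no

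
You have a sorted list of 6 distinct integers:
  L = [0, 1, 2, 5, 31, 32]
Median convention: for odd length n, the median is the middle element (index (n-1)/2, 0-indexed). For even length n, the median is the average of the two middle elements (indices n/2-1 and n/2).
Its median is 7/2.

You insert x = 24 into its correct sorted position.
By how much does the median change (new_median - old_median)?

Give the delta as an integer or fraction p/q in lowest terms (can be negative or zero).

Answer: 3/2

Derivation:
Old median = 7/2
After inserting x = 24: new sorted = [0, 1, 2, 5, 24, 31, 32]
New median = 5
Delta = 5 - 7/2 = 3/2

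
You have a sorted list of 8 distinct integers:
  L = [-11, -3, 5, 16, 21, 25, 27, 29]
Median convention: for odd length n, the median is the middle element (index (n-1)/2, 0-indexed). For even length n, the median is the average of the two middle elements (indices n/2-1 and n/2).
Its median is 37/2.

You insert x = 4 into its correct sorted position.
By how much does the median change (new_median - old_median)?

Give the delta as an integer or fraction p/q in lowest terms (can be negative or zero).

Answer: -5/2

Derivation:
Old median = 37/2
After inserting x = 4: new sorted = [-11, -3, 4, 5, 16, 21, 25, 27, 29]
New median = 16
Delta = 16 - 37/2 = -5/2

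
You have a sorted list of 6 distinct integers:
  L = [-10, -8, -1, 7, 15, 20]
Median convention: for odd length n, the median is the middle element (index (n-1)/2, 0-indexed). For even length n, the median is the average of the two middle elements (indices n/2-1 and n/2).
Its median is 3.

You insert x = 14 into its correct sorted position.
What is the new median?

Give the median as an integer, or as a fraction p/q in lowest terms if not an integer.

Old list (sorted, length 6): [-10, -8, -1, 7, 15, 20]
Old median = 3
Insert x = 14
Old length even (6). Middle pair: indices 2,3 = -1,7.
New length odd (7). New median = single middle element.
x = 14: 4 elements are < x, 2 elements are > x.
New sorted list: [-10, -8, -1, 7, 14, 15, 20]
New median = 7

Answer: 7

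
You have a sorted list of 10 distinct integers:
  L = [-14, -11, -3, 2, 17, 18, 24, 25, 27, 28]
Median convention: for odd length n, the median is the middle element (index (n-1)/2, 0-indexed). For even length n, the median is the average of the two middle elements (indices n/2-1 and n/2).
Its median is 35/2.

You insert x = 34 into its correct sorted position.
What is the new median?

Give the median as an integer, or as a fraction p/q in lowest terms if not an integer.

Answer: 18

Derivation:
Old list (sorted, length 10): [-14, -11, -3, 2, 17, 18, 24, 25, 27, 28]
Old median = 35/2
Insert x = 34
Old length even (10). Middle pair: indices 4,5 = 17,18.
New length odd (11). New median = single middle element.
x = 34: 10 elements are < x, 0 elements are > x.
New sorted list: [-14, -11, -3, 2, 17, 18, 24, 25, 27, 28, 34]
New median = 18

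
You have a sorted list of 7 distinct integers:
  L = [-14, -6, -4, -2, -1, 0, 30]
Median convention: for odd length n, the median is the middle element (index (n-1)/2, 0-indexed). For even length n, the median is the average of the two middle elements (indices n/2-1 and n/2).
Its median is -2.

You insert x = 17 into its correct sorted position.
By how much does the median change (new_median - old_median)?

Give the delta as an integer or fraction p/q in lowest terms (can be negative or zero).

Old median = -2
After inserting x = 17: new sorted = [-14, -6, -4, -2, -1, 0, 17, 30]
New median = -3/2
Delta = -3/2 - -2 = 1/2

Answer: 1/2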